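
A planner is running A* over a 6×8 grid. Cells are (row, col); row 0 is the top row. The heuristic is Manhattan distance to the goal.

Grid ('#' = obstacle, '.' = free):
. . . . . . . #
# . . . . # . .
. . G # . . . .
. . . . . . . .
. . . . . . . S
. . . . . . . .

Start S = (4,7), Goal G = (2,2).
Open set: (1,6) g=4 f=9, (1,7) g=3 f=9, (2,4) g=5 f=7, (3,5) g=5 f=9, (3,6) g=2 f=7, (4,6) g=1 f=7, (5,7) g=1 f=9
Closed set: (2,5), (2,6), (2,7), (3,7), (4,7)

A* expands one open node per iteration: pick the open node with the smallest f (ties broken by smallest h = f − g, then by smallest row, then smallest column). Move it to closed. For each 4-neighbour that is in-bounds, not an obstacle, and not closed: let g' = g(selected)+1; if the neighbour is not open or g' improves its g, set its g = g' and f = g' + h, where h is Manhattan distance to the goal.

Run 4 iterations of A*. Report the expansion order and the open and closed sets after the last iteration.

step 1: expand (2,4) (f=7, h=2) → closed; open now [(1,4) g=6 f=9, (1,6) g=4 f=9, (1,7) g=3 f=9, (3,4) g=6 f=9, (3,5) g=5 f=9, (3,6) g=2 f=7, (4,6) g=1 f=7, (5,7) g=1 f=9]
step 2: expand (3,6) (f=7, h=5) → closed; open now [(1,4) g=6 f=9, (1,6) g=4 f=9, (1,7) g=3 f=9, (3,4) g=6 f=9, (3,5) g=3 f=7, (4,6) g=1 f=7, (5,7) g=1 f=9]
step 3: expand (3,5) (f=7, h=4) → closed; open now [(1,4) g=6 f=9, (1,6) g=4 f=9, (1,7) g=3 f=9, (3,4) g=4 f=7, (4,5) g=4 f=9, (4,6) g=1 f=7, (5,7) g=1 f=9]
step 4: expand (3,4) (f=7, h=3) → closed; open now [(1,4) g=6 f=9, (1,6) g=4 f=9, (1,7) g=3 f=9, (3,3) g=5 f=7, (4,4) g=5 f=9, (4,5) g=4 f=9, (4,6) g=1 f=7, (5,7) g=1 f=9]

order=[(2,4) → (3,6) → (3,5) → (3,4)]; open=[(1,4) g=6 f=9, (1,6) g=4 f=9, (1,7) g=3 f=9, (3,3) g=5 f=7, (4,4) g=5 f=9, (4,5) g=4 f=9, (4,6) g=1 f=7, (5,7) g=1 f=9]; closed=[(2,4), (2,5), (2,6), (2,7), (3,4), (3,5), (3,6), (3,7), (4,7)]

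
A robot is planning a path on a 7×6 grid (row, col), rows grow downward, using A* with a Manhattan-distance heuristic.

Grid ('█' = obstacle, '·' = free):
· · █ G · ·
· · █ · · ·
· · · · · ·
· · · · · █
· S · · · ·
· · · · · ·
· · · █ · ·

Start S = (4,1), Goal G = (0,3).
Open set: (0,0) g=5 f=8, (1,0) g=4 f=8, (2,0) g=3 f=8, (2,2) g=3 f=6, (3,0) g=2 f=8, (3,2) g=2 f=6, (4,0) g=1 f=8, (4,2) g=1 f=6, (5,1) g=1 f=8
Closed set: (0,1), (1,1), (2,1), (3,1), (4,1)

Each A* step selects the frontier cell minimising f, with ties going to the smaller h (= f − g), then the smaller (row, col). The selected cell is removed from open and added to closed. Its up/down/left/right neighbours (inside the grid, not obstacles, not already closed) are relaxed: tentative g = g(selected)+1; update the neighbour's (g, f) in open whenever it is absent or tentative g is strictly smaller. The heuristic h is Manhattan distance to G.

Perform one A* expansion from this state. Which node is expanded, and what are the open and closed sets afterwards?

expanded=(2,2); open=[(0,0) g=5 f=8, (1,0) g=4 f=8, (2,0) g=3 f=8, (2,3) g=4 f=6, (3,0) g=2 f=8, (3,2) g=2 f=6, (4,0) g=1 f=8, (4,2) g=1 f=6, (5,1) g=1 f=8]; closed=[(0,1), (1,1), (2,1), (2,2), (3,1), (4,1)]

step 1: expand (2,2) (f=6, h=3) → closed; open now [(0,0) g=5 f=8, (1,0) g=4 f=8, (2,0) g=3 f=8, (2,3) g=4 f=6, (3,0) g=2 f=8, (3,2) g=2 f=6, (4,0) g=1 f=8, (4,2) g=1 f=6, (5,1) g=1 f=8]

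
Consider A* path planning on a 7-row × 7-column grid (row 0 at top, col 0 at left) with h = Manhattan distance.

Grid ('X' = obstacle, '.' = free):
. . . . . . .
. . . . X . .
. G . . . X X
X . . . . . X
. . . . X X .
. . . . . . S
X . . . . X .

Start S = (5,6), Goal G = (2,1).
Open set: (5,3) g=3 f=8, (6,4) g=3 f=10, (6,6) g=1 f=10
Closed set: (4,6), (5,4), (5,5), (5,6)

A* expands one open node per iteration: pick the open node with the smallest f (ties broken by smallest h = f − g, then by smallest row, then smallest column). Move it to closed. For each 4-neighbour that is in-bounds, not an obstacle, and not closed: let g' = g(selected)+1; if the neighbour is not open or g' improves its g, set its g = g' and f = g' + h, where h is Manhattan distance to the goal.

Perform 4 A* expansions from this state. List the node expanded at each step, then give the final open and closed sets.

step 1: expand (5,3) (f=8, h=5) → closed; open now [(4,3) g=4 f=8, (5,2) g=4 f=8, (6,3) g=4 f=10, (6,4) g=3 f=10, (6,6) g=1 f=10]
step 2: expand (4,3) (f=8, h=4) → closed; open now [(3,3) g=5 f=8, (4,2) g=5 f=8, (5,2) g=4 f=8, (6,3) g=4 f=10, (6,4) g=3 f=10, (6,6) g=1 f=10]
step 3: expand (3,3) (f=8, h=3) → closed; open now [(2,3) g=6 f=8, (3,2) g=6 f=8, (3,4) g=6 f=10, (4,2) g=5 f=8, (5,2) g=4 f=8, (6,3) g=4 f=10, (6,4) g=3 f=10, (6,6) g=1 f=10]
step 4: expand (2,3) (f=8, h=2) → closed; open now [(1,3) g=7 f=10, (2,2) g=7 f=8, (2,4) g=7 f=10, (3,2) g=6 f=8, (3,4) g=6 f=10, (4,2) g=5 f=8, (5,2) g=4 f=8, (6,3) g=4 f=10, (6,4) g=3 f=10, (6,6) g=1 f=10]

order=[(5,3) → (4,3) → (3,3) → (2,3)]; open=[(1,3) g=7 f=10, (2,2) g=7 f=8, (2,4) g=7 f=10, (3,2) g=6 f=8, (3,4) g=6 f=10, (4,2) g=5 f=8, (5,2) g=4 f=8, (6,3) g=4 f=10, (6,4) g=3 f=10, (6,6) g=1 f=10]; closed=[(2,3), (3,3), (4,3), (4,6), (5,3), (5,4), (5,5), (5,6)]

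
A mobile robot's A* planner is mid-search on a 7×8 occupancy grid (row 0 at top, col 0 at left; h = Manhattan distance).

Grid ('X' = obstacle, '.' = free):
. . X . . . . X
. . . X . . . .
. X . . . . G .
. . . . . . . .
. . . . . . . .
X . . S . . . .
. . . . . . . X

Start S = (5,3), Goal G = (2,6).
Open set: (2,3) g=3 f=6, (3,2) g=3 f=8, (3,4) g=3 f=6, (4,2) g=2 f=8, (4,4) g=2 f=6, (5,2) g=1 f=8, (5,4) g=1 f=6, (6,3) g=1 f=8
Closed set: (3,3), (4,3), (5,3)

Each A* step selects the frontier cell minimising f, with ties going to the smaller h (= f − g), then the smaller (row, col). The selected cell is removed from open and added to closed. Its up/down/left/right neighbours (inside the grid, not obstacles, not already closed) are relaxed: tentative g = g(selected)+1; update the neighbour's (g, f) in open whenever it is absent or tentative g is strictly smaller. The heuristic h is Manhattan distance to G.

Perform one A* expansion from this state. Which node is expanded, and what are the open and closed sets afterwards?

step 1: expand (2,3) (f=6, h=3) → closed; open now [(2,2) g=4 f=8, (2,4) g=4 f=6, (3,2) g=3 f=8, (3,4) g=3 f=6, (4,2) g=2 f=8, (4,4) g=2 f=6, (5,2) g=1 f=8, (5,4) g=1 f=6, (6,3) g=1 f=8]

expanded=(2,3); open=[(2,2) g=4 f=8, (2,4) g=4 f=6, (3,2) g=3 f=8, (3,4) g=3 f=6, (4,2) g=2 f=8, (4,4) g=2 f=6, (5,2) g=1 f=8, (5,4) g=1 f=6, (6,3) g=1 f=8]; closed=[(2,3), (3,3), (4,3), (5,3)]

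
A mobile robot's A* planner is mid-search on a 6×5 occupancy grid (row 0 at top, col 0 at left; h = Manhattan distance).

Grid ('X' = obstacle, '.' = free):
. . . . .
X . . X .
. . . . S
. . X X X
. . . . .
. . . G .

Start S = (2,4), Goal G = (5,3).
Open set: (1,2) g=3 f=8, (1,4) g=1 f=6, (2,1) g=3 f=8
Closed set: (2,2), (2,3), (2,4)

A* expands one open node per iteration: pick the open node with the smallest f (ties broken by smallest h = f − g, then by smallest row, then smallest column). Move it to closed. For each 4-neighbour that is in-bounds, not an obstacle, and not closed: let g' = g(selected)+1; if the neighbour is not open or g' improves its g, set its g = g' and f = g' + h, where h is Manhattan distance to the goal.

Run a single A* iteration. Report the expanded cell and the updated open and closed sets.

step 1: expand (1,4) (f=6, h=5) → closed; open now [(0,4) g=2 f=8, (1,2) g=3 f=8, (2,1) g=3 f=8]

expanded=(1,4); open=[(0,4) g=2 f=8, (1,2) g=3 f=8, (2,1) g=3 f=8]; closed=[(1,4), (2,2), (2,3), (2,4)]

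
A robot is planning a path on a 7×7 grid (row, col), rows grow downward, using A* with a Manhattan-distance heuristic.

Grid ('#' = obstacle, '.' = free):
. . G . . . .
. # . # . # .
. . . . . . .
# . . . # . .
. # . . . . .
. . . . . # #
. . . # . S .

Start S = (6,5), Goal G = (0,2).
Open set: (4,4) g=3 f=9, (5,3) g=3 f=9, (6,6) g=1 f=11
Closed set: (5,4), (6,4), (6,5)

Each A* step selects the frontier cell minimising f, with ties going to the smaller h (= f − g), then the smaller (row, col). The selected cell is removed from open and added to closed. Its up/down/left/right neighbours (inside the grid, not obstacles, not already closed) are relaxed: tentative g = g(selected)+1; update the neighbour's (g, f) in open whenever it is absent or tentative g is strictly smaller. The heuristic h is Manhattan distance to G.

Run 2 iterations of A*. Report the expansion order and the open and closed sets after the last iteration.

order=[(4,4) → (4,3)]; open=[(3,3) g=5 f=9, (4,2) g=5 f=9, (4,5) g=4 f=11, (5,3) g=3 f=9, (6,6) g=1 f=11]; closed=[(4,3), (4,4), (5,4), (6,4), (6,5)]

step 1: expand (4,4) (f=9, h=6) → closed; open now [(4,3) g=4 f=9, (4,5) g=4 f=11, (5,3) g=3 f=9, (6,6) g=1 f=11]
step 2: expand (4,3) (f=9, h=5) → closed; open now [(3,3) g=5 f=9, (4,2) g=5 f=9, (4,5) g=4 f=11, (5,3) g=3 f=9, (6,6) g=1 f=11]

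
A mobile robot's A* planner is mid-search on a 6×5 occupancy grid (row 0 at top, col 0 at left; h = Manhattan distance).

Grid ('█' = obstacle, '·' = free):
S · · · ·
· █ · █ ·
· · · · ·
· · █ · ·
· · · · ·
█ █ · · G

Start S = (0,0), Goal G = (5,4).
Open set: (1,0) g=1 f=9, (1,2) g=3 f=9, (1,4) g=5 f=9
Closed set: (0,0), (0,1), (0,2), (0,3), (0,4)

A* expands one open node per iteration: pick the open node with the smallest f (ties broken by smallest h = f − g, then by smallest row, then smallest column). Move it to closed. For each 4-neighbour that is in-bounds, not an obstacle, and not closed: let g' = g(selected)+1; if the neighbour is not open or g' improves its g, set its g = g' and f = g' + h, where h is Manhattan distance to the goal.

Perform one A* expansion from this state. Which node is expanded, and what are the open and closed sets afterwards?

step 1: expand (1,4) (f=9, h=4) → closed; open now [(1,0) g=1 f=9, (1,2) g=3 f=9, (2,4) g=6 f=9]

expanded=(1,4); open=[(1,0) g=1 f=9, (1,2) g=3 f=9, (2,4) g=6 f=9]; closed=[(0,0), (0,1), (0,2), (0,3), (0,4), (1,4)]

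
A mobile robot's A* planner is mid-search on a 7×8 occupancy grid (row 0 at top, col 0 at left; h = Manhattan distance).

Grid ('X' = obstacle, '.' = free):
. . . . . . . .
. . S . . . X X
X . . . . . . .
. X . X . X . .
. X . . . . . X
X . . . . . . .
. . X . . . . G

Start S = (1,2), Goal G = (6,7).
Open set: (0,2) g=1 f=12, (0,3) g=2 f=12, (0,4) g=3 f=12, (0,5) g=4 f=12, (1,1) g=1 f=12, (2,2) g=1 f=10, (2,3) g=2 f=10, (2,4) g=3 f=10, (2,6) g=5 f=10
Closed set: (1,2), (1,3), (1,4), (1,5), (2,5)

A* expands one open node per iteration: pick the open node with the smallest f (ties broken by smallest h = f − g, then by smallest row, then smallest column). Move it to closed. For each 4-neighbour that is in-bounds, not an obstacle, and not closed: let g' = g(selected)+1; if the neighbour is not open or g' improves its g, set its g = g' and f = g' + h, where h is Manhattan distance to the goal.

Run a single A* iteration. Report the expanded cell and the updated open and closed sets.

step 1: expand (2,6) (f=10, h=5) → closed; open now [(0,2) g=1 f=12, (0,3) g=2 f=12, (0,4) g=3 f=12, (0,5) g=4 f=12, (1,1) g=1 f=12, (2,2) g=1 f=10, (2,3) g=2 f=10, (2,4) g=3 f=10, (2,7) g=6 f=10, (3,6) g=6 f=10]

expanded=(2,6); open=[(0,2) g=1 f=12, (0,3) g=2 f=12, (0,4) g=3 f=12, (0,5) g=4 f=12, (1,1) g=1 f=12, (2,2) g=1 f=10, (2,3) g=2 f=10, (2,4) g=3 f=10, (2,7) g=6 f=10, (3,6) g=6 f=10]; closed=[(1,2), (1,3), (1,4), (1,5), (2,5), (2,6)]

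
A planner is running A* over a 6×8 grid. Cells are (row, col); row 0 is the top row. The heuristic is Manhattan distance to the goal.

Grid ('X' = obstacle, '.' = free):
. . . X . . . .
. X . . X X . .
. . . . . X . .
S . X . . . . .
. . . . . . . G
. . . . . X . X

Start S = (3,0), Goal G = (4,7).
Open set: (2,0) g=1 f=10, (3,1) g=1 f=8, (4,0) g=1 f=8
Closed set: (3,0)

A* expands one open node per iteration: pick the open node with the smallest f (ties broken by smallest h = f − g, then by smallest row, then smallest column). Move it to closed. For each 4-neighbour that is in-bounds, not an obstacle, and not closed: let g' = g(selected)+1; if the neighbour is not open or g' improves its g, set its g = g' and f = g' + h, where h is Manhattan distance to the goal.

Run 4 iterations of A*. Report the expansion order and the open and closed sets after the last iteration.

order=[(3,1) → (4,1) → (4,2) → (4,3)]; open=[(2,0) g=1 f=10, (2,1) g=2 f=10, (3,3) g=5 f=10, (4,0) g=1 f=8, (4,4) g=5 f=8, (5,1) g=3 f=10, (5,2) g=4 f=10, (5,3) g=5 f=10]; closed=[(3,0), (3,1), (4,1), (4,2), (4,3)]

step 1: expand (3,1) (f=8, h=7) → closed; open now [(2,0) g=1 f=10, (2,1) g=2 f=10, (4,0) g=1 f=8, (4,1) g=2 f=8]
step 2: expand (4,1) (f=8, h=6) → closed; open now [(2,0) g=1 f=10, (2,1) g=2 f=10, (4,0) g=1 f=8, (4,2) g=3 f=8, (5,1) g=3 f=10]
step 3: expand (4,2) (f=8, h=5) → closed; open now [(2,0) g=1 f=10, (2,1) g=2 f=10, (4,0) g=1 f=8, (4,3) g=4 f=8, (5,1) g=3 f=10, (5,2) g=4 f=10]
step 4: expand (4,3) (f=8, h=4) → closed; open now [(2,0) g=1 f=10, (2,1) g=2 f=10, (3,3) g=5 f=10, (4,0) g=1 f=8, (4,4) g=5 f=8, (5,1) g=3 f=10, (5,2) g=4 f=10, (5,3) g=5 f=10]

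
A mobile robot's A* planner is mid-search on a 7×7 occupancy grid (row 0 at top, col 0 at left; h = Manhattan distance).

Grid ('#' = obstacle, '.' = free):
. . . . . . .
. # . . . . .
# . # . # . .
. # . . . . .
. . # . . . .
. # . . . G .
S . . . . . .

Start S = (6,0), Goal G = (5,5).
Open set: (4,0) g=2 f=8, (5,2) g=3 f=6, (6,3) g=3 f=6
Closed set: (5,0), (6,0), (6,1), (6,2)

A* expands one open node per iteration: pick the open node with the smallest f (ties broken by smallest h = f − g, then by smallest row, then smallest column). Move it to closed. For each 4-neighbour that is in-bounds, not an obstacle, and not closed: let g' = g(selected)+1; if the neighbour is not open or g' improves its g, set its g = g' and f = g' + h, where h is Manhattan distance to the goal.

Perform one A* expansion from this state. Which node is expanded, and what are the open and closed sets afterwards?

expanded=(5,2); open=[(4,0) g=2 f=8, (5,3) g=4 f=6, (6,3) g=3 f=6]; closed=[(5,0), (5,2), (6,0), (6,1), (6,2)]

step 1: expand (5,2) (f=6, h=3) → closed; open now [(4,0) g=2 f=8, (5,3) g=4 f=6, (6,3) g=3 f=6]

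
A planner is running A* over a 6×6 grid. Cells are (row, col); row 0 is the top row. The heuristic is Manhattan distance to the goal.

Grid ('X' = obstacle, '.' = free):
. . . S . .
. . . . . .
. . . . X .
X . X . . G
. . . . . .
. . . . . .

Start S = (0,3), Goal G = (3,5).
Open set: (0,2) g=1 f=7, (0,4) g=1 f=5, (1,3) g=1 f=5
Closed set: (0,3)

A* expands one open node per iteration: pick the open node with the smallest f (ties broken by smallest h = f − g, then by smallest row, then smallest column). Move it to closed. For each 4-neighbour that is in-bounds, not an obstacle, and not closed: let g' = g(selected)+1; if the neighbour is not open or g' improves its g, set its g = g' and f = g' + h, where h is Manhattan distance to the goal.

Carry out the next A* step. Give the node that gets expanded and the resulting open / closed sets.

expanded=(0,4); open=[(0,2) g=1 f=7, (0,5) g=2 f=5, (1,3) g=1 f=5, (1,4) g=2 f=5]; closed=[(0,3), (0,4)]

step 1: expand (0,4) (f=5, h=4) → closed; open now [(0,2) g=1 f=7, (0,5) g=2 f=5, (1,3) g=1 f=5, (1,4) g=2 f=5]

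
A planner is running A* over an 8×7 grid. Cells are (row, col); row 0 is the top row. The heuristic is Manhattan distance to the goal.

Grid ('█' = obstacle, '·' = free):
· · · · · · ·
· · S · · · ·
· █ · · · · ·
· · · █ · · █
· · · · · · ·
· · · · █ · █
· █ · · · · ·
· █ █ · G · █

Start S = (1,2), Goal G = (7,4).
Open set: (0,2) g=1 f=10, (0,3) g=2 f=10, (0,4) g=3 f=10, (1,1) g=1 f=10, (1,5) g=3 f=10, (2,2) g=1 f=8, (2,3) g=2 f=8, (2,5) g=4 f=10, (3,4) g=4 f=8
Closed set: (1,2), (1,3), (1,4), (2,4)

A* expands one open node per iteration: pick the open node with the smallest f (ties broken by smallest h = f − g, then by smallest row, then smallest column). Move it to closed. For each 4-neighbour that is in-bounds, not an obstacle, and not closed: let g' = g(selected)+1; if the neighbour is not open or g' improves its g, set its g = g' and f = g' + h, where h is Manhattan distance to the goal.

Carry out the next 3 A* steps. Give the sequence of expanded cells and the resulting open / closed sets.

step 1: expand (3,4) (f=8, h=4) → closed; open now [(0,2) g=1 f=10, (0,3) g=2 f=10, (0,4) g=3 f=10, (1,1) g=1 f=10, (1,5) g=3 f=10, (2,2) g=1 f=8, (2,3) g=2 f=8, (2,5) g=4 f=10, (3,5) g=5 f=10, (4,4) g=5 f=8]
step 2: expand (4,4) (f=8, h=3) → closed; open now [(0,2) g=1 f=10, (0,3) g=2 f=10, (0,4) g=3 f=10, (1,1) g=1 f=10, (1,5) g=3 f=10, (2,2) g=1 f=8, (2,3) g=2 f=8, (2,5) g=4 f=10, (3,5) g=5 f=10, (4,3) g=6 f=10, (4,5) g=6 f=10]
step 3: expand (2,3) (f=8, h=6) → closed; open now [(0,2) g=1 f=10, (0,3) g=2 f=10, (0,4) g=3 f=10, (1,1) g=1 f=10, (1,5) g=3 f=10, (2,2) g=1 f=8, (2,5) g=4 f=10, (3,5) g=5 f=10, (4,3) g=6 f=10, (4,5) g=6 f=10]

order=[(3,4) → (4,4) → (2,3)]; open=[(0,2) g=1 f=10, (0,3) g=2 f=10, (0,4) g=3 f=10, (1,1) g=1 f=10, (1,5) g=3 f=10, (2,2) g=1 f=8, (2,5) g=4 f=10, (3,5) g=5 f=10, (4,3) g=6 f=10, (4,5) g=6 f=10]; closed=[(1,2), (1,3), (1,4), (2,3), (2,4), (3,4), (4,4)]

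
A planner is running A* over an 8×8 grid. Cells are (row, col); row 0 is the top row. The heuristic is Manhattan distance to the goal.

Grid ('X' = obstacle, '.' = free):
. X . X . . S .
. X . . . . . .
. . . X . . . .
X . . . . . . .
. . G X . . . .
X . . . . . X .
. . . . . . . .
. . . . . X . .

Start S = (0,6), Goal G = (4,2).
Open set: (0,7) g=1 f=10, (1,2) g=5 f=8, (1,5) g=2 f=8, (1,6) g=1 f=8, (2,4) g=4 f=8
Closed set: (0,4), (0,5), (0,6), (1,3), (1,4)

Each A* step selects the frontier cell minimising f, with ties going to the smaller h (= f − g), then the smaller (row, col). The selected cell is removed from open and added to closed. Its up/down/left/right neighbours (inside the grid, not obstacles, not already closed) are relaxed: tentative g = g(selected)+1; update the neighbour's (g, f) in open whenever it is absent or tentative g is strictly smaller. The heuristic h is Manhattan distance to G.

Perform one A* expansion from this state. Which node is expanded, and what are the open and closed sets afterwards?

step 1: expand (1,2) (f=8, h=3) → closed; open now [(0,2) g=6 f=10, (0,7) g=1 f=10, (1,5) g=2 f=8, (1,6) g=1 f=8, (2,2) g=6 f=8, (2,4) g=4 f=8]

expanded=(1,2); open=[(0,2) g=6 f=10, (0,7) g=1 f=10, (1,5) g=2 f=8, (1,6) g=1 f=8, (2,2) g=6 f=8, (2,4) g=4 f=8]; closed=[(0,4), (0,5), (0,6), (1,2), (1,3), (1,4)]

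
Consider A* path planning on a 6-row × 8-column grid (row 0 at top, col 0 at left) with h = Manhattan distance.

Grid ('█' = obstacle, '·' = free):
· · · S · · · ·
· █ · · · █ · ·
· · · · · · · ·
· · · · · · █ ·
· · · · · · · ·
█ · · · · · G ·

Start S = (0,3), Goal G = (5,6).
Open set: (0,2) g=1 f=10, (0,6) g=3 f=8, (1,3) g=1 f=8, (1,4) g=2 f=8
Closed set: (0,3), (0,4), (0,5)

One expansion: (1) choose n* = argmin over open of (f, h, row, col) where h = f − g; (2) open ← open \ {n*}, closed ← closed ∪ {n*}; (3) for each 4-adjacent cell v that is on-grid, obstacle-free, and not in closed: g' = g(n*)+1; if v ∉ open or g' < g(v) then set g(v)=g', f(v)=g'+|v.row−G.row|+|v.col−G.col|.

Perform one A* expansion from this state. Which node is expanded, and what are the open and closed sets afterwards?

expanded=(0,6); open=[(0,2) g=1 f=10, (0,7) g=4 f=10, (1,3) g=1 f=8, (1,4) g=2 f=8, (1,6) g=4 f=8]; closed=[(0,3), (0,4), (0,5), (0,6)]

step 1: expand (0,6) (f=8, h=5) → closed; open now [(0,2) g=1 f=10, (0,7) g=4 f=10, (1,3) g=1 f=8, (1,4) g=2 f=8, (1,6) g=4 f=8]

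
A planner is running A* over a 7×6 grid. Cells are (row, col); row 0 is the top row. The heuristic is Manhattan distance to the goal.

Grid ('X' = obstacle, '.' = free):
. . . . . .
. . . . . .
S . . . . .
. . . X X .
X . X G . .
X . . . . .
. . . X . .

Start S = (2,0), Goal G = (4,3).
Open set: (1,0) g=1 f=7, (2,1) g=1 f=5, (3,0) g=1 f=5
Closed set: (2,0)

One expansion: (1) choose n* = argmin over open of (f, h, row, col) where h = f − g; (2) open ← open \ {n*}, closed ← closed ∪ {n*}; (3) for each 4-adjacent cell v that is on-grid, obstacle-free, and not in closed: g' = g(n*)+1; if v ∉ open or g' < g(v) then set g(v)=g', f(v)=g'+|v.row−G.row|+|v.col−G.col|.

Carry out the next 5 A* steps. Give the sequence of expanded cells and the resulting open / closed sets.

step 1: expand (2,1) (f=5, h=4) → closed; open now [(1,0) g=1 f=7, (1,1) g=2 f=7, (2,2) g=2 f=5, (3,0) g=1 f=5, (3,1) g=2 f=5]
step 2: expand (2,2) (f=5, h=3) → closed; open now [(1,0) g=1 f=7, (1,1) g=2 f=7, (1,2) g=3 f=7, (2,3) g=3 f=5, (3,0) g=1 f=5, (3,1) g=2 f=5, (3,2) g=3 f=5]
step 3: expand (2,3) (f=5, h=2) → closed; open now [(1,0) g=1 f=7, (1,1) g=2 f=7, (1,2) g=3 f=7, (1,3) g=4 f=7, (2,4) g=4 f=7, (3,0) g=1 f=5, (3,1) g=2 f=5, (3,2) g=3 f=5]
step 4: expand (3,2) (f=5, h=2) → closed; open now [(1,0) g=1 f=7, (1,1) g=2 f=7, (1,2) g=3 f=7, (1,3) g=4 f=7, (2,4) g=4 f=7, (3,0) g=1 f=5, (3,1) g=2 f=5]
step 5: expand (3,1) (f=5, h=3) → closed; open now [(1,0) g=1 f=7, (1,1) g=2 f=7, (1,2) g=3 f=7, (1,3) g=4 f=7, (2,4) g=4 f=7, (3,0) g=1 f=5, (4,1) g=3 f=5]

order=[(2,1) → (2,2) → (2,3) → (3,2) → (3,1)]; open=[(1,0) g=1 f=7, (1,1) g=2 f=7, (1,2) g=3 f=7, (1,3) g=4 f=7, (2,4) g=4 f=7, (3,0) g=1 f=5, (4,1) g=3 f=5]; closed=[(2,0), (2,1), (2,2), (2,3), (3,1), (3,2)]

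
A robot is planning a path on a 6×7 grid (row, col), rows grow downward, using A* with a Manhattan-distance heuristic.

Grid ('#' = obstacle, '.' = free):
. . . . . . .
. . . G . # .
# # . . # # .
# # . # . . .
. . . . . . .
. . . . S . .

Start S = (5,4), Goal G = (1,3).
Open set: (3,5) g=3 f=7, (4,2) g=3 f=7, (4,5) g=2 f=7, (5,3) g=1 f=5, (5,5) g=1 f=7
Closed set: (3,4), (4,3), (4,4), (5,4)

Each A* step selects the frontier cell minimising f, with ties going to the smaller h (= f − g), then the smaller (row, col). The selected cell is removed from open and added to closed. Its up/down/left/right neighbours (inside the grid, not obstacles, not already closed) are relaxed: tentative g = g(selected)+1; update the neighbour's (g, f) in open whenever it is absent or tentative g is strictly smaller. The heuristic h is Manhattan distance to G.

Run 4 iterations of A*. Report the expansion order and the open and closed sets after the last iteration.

order=[(5,3) → (3,5) → (4,2) → (3,2)]; open=[(2,2) g=5 f=7, (3,6) g=4 f=9, (4,1) g=4 f=9, (4,5) g=2 f=7, (5,2) g=2 f=7, (5,5) g=1 f=7]; closed=[(3,2), (3,4), (3,5), (4,2), (4,3), (4,4), (5,3), (5,4)]

step 1: expand (5,3) (f=5, h=4) → closed; open now [(3,5) g=3 f=7, (4,2) g=3 f=7, (4,5) g=2 f=7, (5,2) g=2 f=7, (5,5) g=1 f=7]
step 2: expand (3,5) (f=7, h=4) → closed; open now [(3,6) g=4 f=9, (4,2) g=3 f=7, (4,5) g=2 f=7, (5,2) g=2 f=7, (5,5) g=1 f=7]
step 3: expand (4,2) (f=7, h=4) → closed; open now [(3,2) g=4 f=7, (3,6) g=4 f=9, (4,1) g=4 f=9, (4,5) g=2 f=7, (5,2) g=2 f=7, (5,5) g=1 f=7]
step 4: expand (3,2) (f=7, h=3) → closed; open now [(2,2) g=5 f=7, (3,6) g=4 f=9, (4,1) g=4 f=9, (4,5) g=2 f=7, (5,2) g=2 f=7, (5,5) g=1 f=7]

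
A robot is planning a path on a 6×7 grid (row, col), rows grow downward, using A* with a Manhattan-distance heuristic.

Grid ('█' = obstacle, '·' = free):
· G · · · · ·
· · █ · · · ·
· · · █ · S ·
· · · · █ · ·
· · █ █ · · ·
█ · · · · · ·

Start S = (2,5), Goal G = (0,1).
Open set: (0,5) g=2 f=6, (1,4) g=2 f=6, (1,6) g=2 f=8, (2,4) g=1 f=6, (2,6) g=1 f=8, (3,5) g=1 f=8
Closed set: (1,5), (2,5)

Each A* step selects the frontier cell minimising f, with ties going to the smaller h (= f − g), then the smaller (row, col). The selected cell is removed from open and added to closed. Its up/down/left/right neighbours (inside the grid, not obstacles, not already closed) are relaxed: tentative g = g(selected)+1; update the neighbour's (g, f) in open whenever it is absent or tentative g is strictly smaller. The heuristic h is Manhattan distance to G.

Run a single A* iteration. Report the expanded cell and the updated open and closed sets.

expanded=(0,5); open=[(0,4) g=3 f=6, (0,6) g=3 f=8, (1,4) g=2 f=6, (1,6) g=2 f=8, (2,4) g=1 f=6, (2,6) g=1 f=8, (3,5) g=1 f=8]; closed=[(0,5), (1,5), (2,5)]

step 1: expand (0,5) (f=6, h=4) → closed; open now [(0,4) g=3 f=6, (0,6) g=3 f=8, (1,4) g=2 f=6, (1,6) g=2 f=8, (2,4) g=1 f=6, (2,6) g=1 f=8, (3,5) g=1 f=8]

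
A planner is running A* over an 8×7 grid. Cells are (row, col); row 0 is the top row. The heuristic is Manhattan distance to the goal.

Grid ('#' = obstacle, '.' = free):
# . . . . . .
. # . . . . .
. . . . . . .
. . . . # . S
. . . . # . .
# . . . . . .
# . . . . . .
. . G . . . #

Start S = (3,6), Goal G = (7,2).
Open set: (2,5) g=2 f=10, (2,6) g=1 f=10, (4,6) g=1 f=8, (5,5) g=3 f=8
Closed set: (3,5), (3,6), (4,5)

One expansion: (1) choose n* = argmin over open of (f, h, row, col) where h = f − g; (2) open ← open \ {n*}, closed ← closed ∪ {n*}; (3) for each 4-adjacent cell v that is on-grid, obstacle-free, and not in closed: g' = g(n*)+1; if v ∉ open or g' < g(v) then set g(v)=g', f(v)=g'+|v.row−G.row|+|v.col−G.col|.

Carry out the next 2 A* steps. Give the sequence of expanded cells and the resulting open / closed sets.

step 1: expand (5,5) (f=8, h=5) → closed; open now [(2,5) g=2 f=10, (2,6) g=1 f=10, (4,6) g=1 f=8, (5,4) g=4 f=8, (5,6) g=4 f=10, (6,5) g=4 f=8]
step 2: expand (5,4) (f=8, h=4) → closed; open now [(2,5) g=2 f=10, (2,6) g=1 f=10, (4,6) g=1 f=8, (5,3) g=5 f=8, (5,6) g=4 f=10, (6,4) g=5 f=8, (6,5) g=4 f=8]

order=[(5,5) → (5,4)]; open=[(2,5) g=2 f=10, (2,6) g=1 f=10, (4,6) g=1 f=8, (5,3) g=5 f=8, (5,6) g=4 f=10, (6,4) g=5 f=8, (6,5) g=4 f=8]; closed=[(3,5), (3,6), (4,5), (5,4), (5,5)]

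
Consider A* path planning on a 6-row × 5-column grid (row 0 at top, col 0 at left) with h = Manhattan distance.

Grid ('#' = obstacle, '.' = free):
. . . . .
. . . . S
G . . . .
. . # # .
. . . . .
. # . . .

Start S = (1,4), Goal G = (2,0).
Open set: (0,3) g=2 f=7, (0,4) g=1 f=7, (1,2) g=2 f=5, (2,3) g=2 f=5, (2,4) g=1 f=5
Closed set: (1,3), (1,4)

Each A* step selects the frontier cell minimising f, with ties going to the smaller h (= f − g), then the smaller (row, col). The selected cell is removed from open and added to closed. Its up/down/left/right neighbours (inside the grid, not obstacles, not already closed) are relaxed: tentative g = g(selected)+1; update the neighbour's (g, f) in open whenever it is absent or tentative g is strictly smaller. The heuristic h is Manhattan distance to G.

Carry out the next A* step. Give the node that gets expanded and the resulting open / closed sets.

expanded=(1,2); open=[(0,2) g=3 f=7, (0,3) g=2 f=7, (0,4) g=1 f=7, (1,1) g=3 f=5, (2,2) g=3 f=5, (2,3) g=2 f=5, (2,4) g=1 f=5]; closed=[(1,2), (1,3), (1,4)]

step 1: expand (1,2) (f=5, h=3) → closed; open now [(0,2) g=3 f=7, (0,3) g=2 f=7, (0,4) g=1 f=7, (1,1) g=3 f=5, (2,2) g=3 f=5, (2,3) g=2 f=5, (2,4) g=1 f=5]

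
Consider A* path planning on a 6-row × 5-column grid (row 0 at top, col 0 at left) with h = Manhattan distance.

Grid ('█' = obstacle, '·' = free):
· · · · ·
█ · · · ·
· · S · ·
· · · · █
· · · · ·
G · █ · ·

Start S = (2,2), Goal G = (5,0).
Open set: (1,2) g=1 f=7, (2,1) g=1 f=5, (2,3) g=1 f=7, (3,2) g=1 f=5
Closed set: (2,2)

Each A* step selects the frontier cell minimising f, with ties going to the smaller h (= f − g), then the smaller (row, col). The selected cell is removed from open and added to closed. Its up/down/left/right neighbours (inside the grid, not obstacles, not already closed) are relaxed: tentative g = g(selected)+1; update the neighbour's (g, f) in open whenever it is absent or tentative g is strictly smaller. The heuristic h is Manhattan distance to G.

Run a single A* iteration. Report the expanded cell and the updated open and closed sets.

expanded=(2,1); open=[(1,1) g=2 f=7, (1,2) g=1 f=7, (2,0) g=2 f=5, (2,3) g=1 f=7, (3,1) g=2 f=5, (3,2) g=1 f=5]; closed=[(2,1), (2,2)]

step 1: expand (2,1) (f=5, h=4) → closed; open now [(1,1) g=2 f=7, (1,2) g=1 f=7, (2,0) g=2 f=5, (2,3) g=1 f=7, (3,1) g=2 f=5, (3,2) g=1 f=5]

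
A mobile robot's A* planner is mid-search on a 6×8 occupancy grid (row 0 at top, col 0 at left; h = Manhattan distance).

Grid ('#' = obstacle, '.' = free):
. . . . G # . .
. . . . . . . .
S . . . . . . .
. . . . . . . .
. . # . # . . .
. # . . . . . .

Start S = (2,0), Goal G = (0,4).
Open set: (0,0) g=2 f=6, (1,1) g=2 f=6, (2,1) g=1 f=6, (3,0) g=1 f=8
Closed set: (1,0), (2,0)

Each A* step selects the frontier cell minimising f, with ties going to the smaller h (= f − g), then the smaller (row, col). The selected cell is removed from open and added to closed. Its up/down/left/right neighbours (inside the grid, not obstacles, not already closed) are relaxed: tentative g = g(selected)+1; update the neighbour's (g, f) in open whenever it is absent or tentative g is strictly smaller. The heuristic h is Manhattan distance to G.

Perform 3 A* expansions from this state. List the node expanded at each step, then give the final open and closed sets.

step 1: expand (0,0) (f=6, h=4) → closed; open now [(0,1) g=3 f=6, (1,1) g=2 f=6, (2,1) g=1 f=6, (3,0) g=1 f=8]
step 2: expand (0,1) (f=6, h=3) → closed; open now [(0,2) g=4 f=6, (1,1) g=2 f=6, (2,1) g=1 f=6, (3,0) g=1 f=8]
step 3: expand (0,2) (f=6, h=2) → closed; open now [(0,3) g=5 f=6, (1,1) g=2 f=6, (1,2) g=5 f=8, (2,1) g=1 f=6, (3,0) g=1 f=8]

order=[(0,0) → (0,1) → (0,2)]; open=[(0,3) g=5 f=6, (1,1) g=2 f=6, (1,2) g=5 f=8, (2,1) g=1 f=6, (3,0) g=1 f=8]; closed=[(0,0), (0,1), (0,2), (1,0), (2,0)]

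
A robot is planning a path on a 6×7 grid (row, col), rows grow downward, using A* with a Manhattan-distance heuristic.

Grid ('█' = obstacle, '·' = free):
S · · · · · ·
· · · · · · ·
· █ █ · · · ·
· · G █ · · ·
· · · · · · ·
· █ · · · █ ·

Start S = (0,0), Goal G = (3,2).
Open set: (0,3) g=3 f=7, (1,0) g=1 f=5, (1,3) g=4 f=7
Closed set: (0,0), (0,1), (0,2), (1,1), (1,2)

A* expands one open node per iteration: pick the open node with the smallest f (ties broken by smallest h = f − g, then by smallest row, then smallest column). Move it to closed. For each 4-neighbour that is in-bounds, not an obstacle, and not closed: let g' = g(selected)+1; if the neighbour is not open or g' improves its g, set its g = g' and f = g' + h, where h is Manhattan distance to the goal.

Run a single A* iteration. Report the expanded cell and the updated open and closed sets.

step 1: expand (1,0) (f=5, h=4) → closed; open now [(0,3) g=3 f=7, (1,3) g=4 f=7, (2,0) g=2 f=5]

expanded=(1,0); open=[(0,3) g=3 f=7, (1,3) g=4 f=7, (2,0) g=2 f=5]; closed=[(0,0), (0,1), (0,2), (1,0), (1,1), (1,2)]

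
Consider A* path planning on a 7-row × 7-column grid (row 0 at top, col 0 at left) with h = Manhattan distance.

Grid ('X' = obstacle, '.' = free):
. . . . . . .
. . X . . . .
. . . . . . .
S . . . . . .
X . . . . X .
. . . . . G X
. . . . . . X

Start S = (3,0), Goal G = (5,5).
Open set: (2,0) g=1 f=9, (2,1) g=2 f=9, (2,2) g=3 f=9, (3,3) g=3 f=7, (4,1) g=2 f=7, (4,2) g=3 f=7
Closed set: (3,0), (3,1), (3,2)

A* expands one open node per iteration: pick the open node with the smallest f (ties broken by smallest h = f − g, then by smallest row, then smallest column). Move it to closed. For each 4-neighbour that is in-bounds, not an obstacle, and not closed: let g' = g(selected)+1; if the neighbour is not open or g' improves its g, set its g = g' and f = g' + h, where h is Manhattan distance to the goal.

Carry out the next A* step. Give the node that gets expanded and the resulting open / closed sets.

step 1: expand (3,3) (f=7, h=4) → closed; open now [(2,0) g=1 f=9, (2,1) g=2 f=9, (2,2) g=3 f=9, (2,3) g=4 f=9, (3,4) g=4 f=7, (4,1) g=2 f=7, (4,2) g=3 f=7, (4,3) g=4 f=7]

expanded=(3,3); open=[(2,0) g=1 f=9, (2,1) g=2 f=9, (2,2) g=3 f=9, (2,3) g=4 f=9, (3,4) g=4 f=7, (4,1) g=2 f=7, (4,2) g=3 f=7, (4,3) g=4 f=7]; closed=[(3,0), (3,1), (3,2), (3,3)]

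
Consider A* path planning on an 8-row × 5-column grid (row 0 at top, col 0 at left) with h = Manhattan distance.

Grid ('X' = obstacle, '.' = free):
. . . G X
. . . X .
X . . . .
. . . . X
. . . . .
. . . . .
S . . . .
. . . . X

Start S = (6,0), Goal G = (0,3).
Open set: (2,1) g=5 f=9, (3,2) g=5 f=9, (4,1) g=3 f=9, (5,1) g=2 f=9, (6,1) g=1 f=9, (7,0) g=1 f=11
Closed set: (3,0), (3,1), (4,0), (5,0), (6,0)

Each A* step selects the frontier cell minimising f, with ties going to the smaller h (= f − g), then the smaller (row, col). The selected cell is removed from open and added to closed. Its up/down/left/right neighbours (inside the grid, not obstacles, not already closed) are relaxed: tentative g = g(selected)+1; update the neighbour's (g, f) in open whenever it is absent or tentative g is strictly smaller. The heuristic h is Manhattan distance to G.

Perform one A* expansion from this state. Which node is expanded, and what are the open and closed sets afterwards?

step 1: expand (2,1) (f=9, h=4) → closed; open now [(1,1) g=6 f=9, (2,2) g=6 f=9, (3,2) g=5 f=9, (4,1) g=3 f=9, (5,1) g=2 f=9, (6,1) g=1 f=9, (7,0) g=1 f=11]

expanded=(2,1); open=[(1,1) g=6 f=9, (2,2) g=6 f=9, (3,2) g=5 f=9, (4,1) g=3 f=9, (5,1) g=2 f=9, (6,1) g=1 f=9, (7,0) g=1 f=11]; closed=[(2,1), (3,0), (3,1), (4,0), (5,0), (6,0)]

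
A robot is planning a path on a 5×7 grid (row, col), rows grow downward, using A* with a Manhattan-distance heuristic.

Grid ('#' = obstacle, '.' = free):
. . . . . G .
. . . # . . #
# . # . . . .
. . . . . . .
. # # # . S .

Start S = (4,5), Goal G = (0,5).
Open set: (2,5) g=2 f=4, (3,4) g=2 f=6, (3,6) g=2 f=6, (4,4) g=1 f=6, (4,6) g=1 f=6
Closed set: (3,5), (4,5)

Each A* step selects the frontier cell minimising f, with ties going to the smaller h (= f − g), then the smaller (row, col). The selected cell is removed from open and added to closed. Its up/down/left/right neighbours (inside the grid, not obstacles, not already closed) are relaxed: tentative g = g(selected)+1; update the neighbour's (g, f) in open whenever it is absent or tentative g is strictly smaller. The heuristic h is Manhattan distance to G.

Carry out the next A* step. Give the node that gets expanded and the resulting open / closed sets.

expanded=(2,5); open=[(1,5) g=3 f=4, (2,4) g=3 f=6, (2,6) g=3 f=6, (3,4) g=2 f=6, (3,6) g=2 f=6, (4,4) g=1 f=6, (4,6) g=1 f=6]; closed=[(2,5), (3,5), (4,5)]

step 1: expand (2,5) (f=4, h=2) → closed; open now [(1,5) g=3 f=4, (2,4) g=3 f=6, (2,6) g=3 f=6, (3,4) g=2 f=6, (3,6) g=2 f=6, (4,4) g=1 f=6, (4,6) g=1 f=6]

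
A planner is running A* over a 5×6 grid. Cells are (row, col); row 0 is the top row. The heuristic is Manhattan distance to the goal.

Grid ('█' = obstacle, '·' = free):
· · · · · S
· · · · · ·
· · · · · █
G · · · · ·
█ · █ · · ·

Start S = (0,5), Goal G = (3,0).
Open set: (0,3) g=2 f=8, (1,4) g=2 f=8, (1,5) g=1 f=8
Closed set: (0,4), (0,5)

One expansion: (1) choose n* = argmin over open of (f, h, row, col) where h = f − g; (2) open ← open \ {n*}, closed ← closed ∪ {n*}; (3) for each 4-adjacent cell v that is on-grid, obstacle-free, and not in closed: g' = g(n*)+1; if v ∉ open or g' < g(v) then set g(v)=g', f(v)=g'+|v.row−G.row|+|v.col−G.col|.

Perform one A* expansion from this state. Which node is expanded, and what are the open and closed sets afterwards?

step 1: expand (0,3) (f=8, h=6) → closed; open now [(0,2) g=3 f=8, (1,3) g=3 f=8, (1,4) g=2 f=8, (1,5) g=1 f=8]

expanded=(0,3); open=[(0,2) g=3 f=8, (1,3) g=3 f=8, (1,4) g=2 f=8, (1,5) g=1 f=8]; closed=[(0,3), (0,4), (0,5)]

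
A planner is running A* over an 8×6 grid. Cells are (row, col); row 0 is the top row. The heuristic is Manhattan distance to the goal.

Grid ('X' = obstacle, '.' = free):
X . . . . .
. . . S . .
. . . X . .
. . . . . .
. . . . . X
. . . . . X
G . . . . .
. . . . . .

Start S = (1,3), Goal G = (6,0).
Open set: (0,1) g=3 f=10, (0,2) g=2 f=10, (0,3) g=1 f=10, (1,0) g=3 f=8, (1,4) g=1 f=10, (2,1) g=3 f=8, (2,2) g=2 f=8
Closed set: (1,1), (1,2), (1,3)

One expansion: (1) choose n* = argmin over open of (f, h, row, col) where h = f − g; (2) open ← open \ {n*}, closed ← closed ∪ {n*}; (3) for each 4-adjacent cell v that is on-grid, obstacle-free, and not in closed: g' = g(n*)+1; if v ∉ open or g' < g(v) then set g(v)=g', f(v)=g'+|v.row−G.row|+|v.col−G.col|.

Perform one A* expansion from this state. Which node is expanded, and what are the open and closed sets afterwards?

expanded=(1,0); open=[(0,1) g=3 f=10, (0,2) g=2 f=10, (0,3) g=1 f=10, (1,4) g=1 f=10, (2,0) g=4 f=8, (2,1) g=3 f=8, (2,2) g=2 f=8]; closed=[(1,0), (1,1), (1,2), (1,3)]

step 1: expand (1,0) (f=8, h=5) → closed; open now [(0,1) g=3 f=10, (0,2) g=2 f=10, (0,3) g=1 f=10, (1,4) g=1 f=10, (2,0) g=4 f=8, (2,1) g=3 f=8, (2,2) g=2 f=8]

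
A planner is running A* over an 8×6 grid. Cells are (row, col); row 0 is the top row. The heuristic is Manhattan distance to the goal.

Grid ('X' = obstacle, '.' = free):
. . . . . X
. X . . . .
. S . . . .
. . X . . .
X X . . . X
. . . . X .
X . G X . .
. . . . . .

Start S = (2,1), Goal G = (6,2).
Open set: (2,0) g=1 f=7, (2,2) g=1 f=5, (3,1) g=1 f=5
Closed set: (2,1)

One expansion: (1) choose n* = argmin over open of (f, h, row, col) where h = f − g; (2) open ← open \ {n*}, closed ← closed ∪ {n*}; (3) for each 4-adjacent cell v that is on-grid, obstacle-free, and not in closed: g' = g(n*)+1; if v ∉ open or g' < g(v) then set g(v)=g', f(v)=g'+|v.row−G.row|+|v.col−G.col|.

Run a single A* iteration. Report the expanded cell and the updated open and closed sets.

expanded=(2,2); open=[(1,2) g=2 f=7, (2,0) g=1 f=7, (2,3) g=2 f=7, (3,1) g=1 f=5]; closed=[(2,1), (2,2)]

step 1: expand (2,2) (f=5, h=4) → closed; open now [(1,2) g=2 f=7, (2,0) g=1 f=7, (2,3) g=2 f=7, (3,1) g=1 f=5]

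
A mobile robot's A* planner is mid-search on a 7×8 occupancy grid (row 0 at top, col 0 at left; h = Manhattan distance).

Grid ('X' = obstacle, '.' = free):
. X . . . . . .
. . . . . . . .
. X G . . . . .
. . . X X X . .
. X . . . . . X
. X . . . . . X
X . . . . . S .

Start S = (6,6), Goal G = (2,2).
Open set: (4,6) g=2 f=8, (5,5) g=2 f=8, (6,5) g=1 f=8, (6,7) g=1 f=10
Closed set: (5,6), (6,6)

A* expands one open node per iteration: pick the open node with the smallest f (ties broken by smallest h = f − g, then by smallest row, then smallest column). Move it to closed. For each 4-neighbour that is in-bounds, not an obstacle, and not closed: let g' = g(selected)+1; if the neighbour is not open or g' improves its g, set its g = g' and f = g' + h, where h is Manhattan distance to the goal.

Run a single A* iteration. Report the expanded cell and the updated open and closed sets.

expanded=(4,6); open=[(3,6) g=3 f=8, (4,5) g=3 f=8, (5,5) g=2 f=8, (6,5) g=1 f=8, (6,7) g=1 f=10]; closed=[(4,6), (5,6), (6,6)]

step 1: expand (4,6) (f=8, h=6) → closed; open now [(3,6) g=3 f=8, (4,5) g=3 f=8, (5,5) g=2 f=8, (6,5) g=1 f=8, (6,7) g=1 f=10]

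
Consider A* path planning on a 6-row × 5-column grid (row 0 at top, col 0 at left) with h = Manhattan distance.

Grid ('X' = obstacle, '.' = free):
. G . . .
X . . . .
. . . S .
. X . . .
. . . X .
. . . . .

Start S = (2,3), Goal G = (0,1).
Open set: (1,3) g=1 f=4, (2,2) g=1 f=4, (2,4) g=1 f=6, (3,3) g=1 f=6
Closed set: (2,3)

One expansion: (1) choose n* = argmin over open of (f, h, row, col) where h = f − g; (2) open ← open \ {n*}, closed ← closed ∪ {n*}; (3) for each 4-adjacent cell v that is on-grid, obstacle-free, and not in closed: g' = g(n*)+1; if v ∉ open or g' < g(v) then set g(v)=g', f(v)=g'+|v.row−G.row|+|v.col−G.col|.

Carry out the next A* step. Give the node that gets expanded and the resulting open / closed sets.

step 1: expand (1,3) (f=4, h=3) → closed; open now [(0,3) g=2 f=4, (1,2) g=2 f=4, (1,4) g=2 f=6, (2,2) g=1 f=4, (2,4) g=1 f=6, (3,3) g=1 f=6]

expanded=(1,3); open=[(0,3) g=2 f=4, (1,2) g=2 f=4, (1,4) g=2 f=6, (2,2) g=1 f=4, (2,4) g=1 f=6, (3,3) g=1 f=6]; closed=[(1,3), (2,3)]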